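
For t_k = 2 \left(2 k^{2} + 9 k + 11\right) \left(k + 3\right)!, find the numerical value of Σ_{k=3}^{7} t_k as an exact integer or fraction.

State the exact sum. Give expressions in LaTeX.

Σ = 1357161120

r(k) = (k + 4)*(9*k + 2*(k + 1)**2 + 20)/(2*k**2 + 9*k + 11) after simplifying.
So A=k + 4 and B=1, with C=k**2 + 9*k/2 + 11/2.
Need (k + 4)·f(k+1) − (1)·f(k) = k**2 + 9*k/2 + 11/2.
Bound: deg f ≤ 1.
Coefficient equations give f(k) = (2*k + 1)/2.
Get s_k = R·t_k = 2*(2*k + 1)*factorial(k + 3) with R(k) = B(k−1)f(k)/C(k) = (2*k + 1)/(2*k**2 + 9*k + 11).
Check: Δs_k = 2*(2*k**2 + 9*k + 11)*factorial(k + 3). ✓
Telescoping: Σ = s_(8) − s_(3) = 1357171200 − (10080) = 1357161120.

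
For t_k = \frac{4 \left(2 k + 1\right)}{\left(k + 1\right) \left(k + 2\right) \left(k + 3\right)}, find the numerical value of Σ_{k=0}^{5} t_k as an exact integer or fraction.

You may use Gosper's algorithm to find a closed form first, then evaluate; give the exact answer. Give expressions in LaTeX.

Σ = 57/28

t_(k+1)/t_k = (k + 1)*(2*k + 3)/((k + 4)*(2*k + 1)).
Gosper form: A/B · C(k+1)/C(k) with A=k + 1, B=k + 4, C=k + 1/2.
Key eq: (k + 1)·f(k+1) = (k + 3)·f(k) + (k + 1/2).
deg f ≤ 2 (via 1,1,1).
Solving with deg f ≤ 2: f(k) = k*(3*k + 1)/8.
R(k) = B(k−1)·f(k)/C(k) = k*(k + 3)*(3*k + 1)/(4*(2*k + 1)); s_k = R·t_k = k*(3*k + 1)/((k + 1)*(k + 2)).
Δs = 4*(2*k + 1)/(k**3 + 6*k**2 + 11*k + 6), as required.
Σ_(k=0)^(5) t_k = s_(6) − s_(0) = 57/28 − (0) = 57/28.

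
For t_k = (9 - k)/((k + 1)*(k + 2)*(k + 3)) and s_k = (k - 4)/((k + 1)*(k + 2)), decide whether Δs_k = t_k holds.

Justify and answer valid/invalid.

s_(k+1) = (k - 3)/((k + 2)*(k + 3))
s_(k+1) − s_k = (9 - k)/(k**3 + 6*k**2 + 11*k + 6)
(s_(k+1) − s_k) − t_k = 0

Valid: the claim telescopes to t_k.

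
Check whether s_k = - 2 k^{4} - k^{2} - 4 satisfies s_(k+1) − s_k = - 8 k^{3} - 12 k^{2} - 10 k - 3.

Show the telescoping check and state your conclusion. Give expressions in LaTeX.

s_(k+1) = -2*(k + 1)**4 - (k + 1)**2 - 4
s_(k+1) − s_k = -8*k**3 - 12*k**2 - 10*k - 3
(s_(k+1) − s_k) − t_k = 0

Valid: the claim telescopes to t_k.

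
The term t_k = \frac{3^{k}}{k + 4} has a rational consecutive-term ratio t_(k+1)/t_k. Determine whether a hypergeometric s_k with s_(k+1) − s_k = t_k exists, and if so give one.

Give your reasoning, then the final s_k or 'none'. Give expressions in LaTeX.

t_(k+1)/t_k = 3*(k + 4)/(k + 5).
Normal form (A,B,C) = (3*k + 12, k + 5, 1).
Set up (3*k + 12)·f(k+1) − (k + 4)·f(k) − (1) = 0.
Bound: deg f ≤ -1.
Negative degree bound (-1): no f exists, t_k not Gosper-summable.

no hypergeometric antidifference exists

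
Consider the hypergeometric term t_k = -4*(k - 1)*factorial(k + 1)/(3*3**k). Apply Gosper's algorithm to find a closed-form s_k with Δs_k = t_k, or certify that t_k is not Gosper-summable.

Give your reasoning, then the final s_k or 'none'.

r(k) = k*(k + 2)/(3*(k - 1)) after simplifying.
Gosper form: A/B · C(k+1)/C(k) with A=k/3 + 2/3, B=1, C=k - 1.
f must satisfy (k/3 + 2/3)·f(k+1) − (1)·f(k) = k - 1.
d = 0 from the (1,0,1) case.
Solving with deg f ≤ 0: f(k) = 3.
Get s_k = R·t_k = -4*factorial(k + 1)/3**k with R(k) = B(k−1)f(k)/C(k) = 3/(k - 1).
Verify: -4*(k - 1)*factorial(k + 1)/(3*3**k) matches t_k.

s_k = -4*factorial(k + 1)/3**k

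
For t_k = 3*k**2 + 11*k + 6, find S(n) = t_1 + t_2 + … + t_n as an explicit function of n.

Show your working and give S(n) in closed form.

Compute t_(k+1)/t_k: get (3*k**2 + 17*k + 20)/(3*k**2 + 11*k + 6).
A = 1, B = 1, C = k**2 + 11*k/3 + 2.
Set up (1)·f(k+1) − (1)·f(k) − (k**2 + 11*k/3 + 2) = 0.
deg f ≤ 3 (via 0,0,2).
Solve for f: f(k) = k*(k**2 + 4*k + 1)/3 (degree 3 ≤ 3).
R(k) = B(k−1)·f(k)/C(k) = k*(k**2 + 4*k + 1)/((k + 3)*(3*k + 2)); s_k = R·t_k = k*(k**2 + 4*k + 1).
Check: Δs_k = 3*k**2 + 11*k + 6. ✓
s_(n+1) = n**3 + 7*n**2 + 12*n + 6 and s_(1) = 6, so S(n) = n*(n**2 + 7*n + 12).

S(n) = n*(n**2 + 7*n + 12)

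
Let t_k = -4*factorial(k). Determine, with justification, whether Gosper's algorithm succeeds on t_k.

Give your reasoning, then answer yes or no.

No — negative degree bound, so no certificate f.

The ratio is k + 1.
Normal form (A,B,C) = (k + 1, 1, 1).
Solve (k + 1)·f(k+1) − (1)·f(k) = 1.
Degrees (1,0,0) ⇒ d ≤ -1.
Negative degree bound (-1): no f exists, t_k not Gosper-summable.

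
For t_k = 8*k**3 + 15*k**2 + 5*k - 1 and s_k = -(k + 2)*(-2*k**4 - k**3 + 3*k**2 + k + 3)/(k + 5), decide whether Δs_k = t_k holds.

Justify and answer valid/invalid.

Invalid: residual 3*(-6*k**4 - 54*k**3 - 83*k**2 - 25*k + 2)/(k**2 + 11*k + 30) ≠ 0.

s_(k+1) = (2*k**5 + 15*k**4 + 39*k**3 + 40*k**2 + 8*k - 12)/(k + 6)
s_(k+1) − s_k = (8*k**5 + 85*k**4 + 248*k**3 + 255*k**2 + 64*k - 24)/(k**2 + 11*k + 30)
(s_(k+1) − s_k) − t_k = 3*(-6*k**4 - 54*k**3 - 83*k**2 - 25*k + 2)/(k**2 + 11*k + 30)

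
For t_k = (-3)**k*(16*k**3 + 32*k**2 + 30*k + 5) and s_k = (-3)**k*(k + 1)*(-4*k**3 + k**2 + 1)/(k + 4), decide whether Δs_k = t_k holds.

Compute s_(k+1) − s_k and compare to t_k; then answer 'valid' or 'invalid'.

s_(k+1) = (-3)**(k + 1)*(k + 2)*(-4*(k + 1)**3 + (k + 1)**2 + 1)/(k + 5)
s_(k+1) − s_k = (-3)**k*(16*k**5 + 128*k**4 + 338*k**3 + 444*k**2 + 270*k + 43)/(k**2 + 9*k + 20)
(s_(k+1) − s_k) − t_k = (-3)**(k + 1)*(16*k**4 + 100*k**3 + 157*k**2 + 125*k + 19)/(k**2 + 9*k + 20)

Invalid: residual (-3)**(k + 1)*(16*k**4 + 100*k**3 + 157*k**2 + 125*k + 19)/(k**2 + 9*k + 20) ≠ 0.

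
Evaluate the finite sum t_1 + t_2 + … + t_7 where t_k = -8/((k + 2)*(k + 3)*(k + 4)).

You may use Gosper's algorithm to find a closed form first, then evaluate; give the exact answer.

Σ = -49/165

Step 1: r(k) = (k + 2)/(k + 5).
A = k + 2, B = k + 5, C = 1.
f must satisfy (k + 2)·f(k+1) − (k + 4)·f(k) = 1.
Degrees (1,1,0) ⇒ d ≤ 2.
Match coefficients ⇒ f(k) = k*(k + 5)/12.
Get s_k = R·t_k = 2*k*(-k - 5)/(3*(k + 2)*(k + 3)) with R(k) = B(k−1)f(k)/C(k) = k*(k + 4)*(k + 5)/12.
Check: Δs_k = -8/(k**3 + 9*k**2 + 26*k + 24). ✓
Evaluate s at k=8 and k=1: -104/165 and -1/3; difference -49/165.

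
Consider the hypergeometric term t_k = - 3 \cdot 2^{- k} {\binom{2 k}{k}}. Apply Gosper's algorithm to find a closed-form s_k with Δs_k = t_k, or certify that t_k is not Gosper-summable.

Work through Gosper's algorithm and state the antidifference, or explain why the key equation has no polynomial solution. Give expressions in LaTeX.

r(k) = (2*k + 1)/(k + 1) after simplifying.
Take A(k)=2*k + 1, B(k)=k + 1, C(k)=1.
Set up (2*k + 1)·f(k+1) − (k)·f(k) − (1) = 0.
d = -1 from the (1,1,0) case.
deg f ≤ -1 is impossible — no certificate.

no hypergeometric antidifference exists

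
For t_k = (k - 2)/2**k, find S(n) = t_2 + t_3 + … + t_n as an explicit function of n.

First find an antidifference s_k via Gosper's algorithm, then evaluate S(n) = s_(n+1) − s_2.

Compute t_(k+1)/t_k: get (k - 1)/(2*(k - 2)).
So A=1/2 and B=1, with C=k - 2.
Need (1/2)·f(k+1) − (1)·f(k) = k - 2.
Degrees (0,0,1) ⇒ d ≤ 1.
Coefficient equations give f(k) = -2*(k - 1).
Get s_k = R·t_k = 2**(1 - k)*(1 - k) with R(k) = B(k−1)f(k)/C(k) = -2*(k - 1)/(k - 2).
Verify: (k - 2)/2**k matches t_k.
Evaluate: s_(n+1) = -n/2**n; subtract s_(2) = -1/2 ⇒ S(n) = 1/2 - n/2**n.

S(n) = 1/2 - n/2**n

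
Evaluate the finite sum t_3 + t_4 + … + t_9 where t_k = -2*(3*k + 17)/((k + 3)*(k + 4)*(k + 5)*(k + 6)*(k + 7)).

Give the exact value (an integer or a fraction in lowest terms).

Σ = -181/39312

The ratio is (k + 3)*(3*k + 20)/((k + 8)*(3*k + 17)).
A = k + 3, B = k + 8, C = k + 17/3.
Need (k + 3)·f(k+1) − (k + 7)·f(k) = k + 17/3.
From deg A=1, deg B=1, deg C=1: d=4.
Match coefficients ⇒ f(k) = k*(k + 5)*(k**2 + 13*k + 54)/216.
Then R = B(k−1)f/C = k*(k + 5)*(k + 7)*(k**2 + 13*k + 54)/(72*(3*k + 17)), so s_k = R(k)·t_k = k*(-k**2 - 13*k - 54)/(36*(k**3 + 13*k**2 + 54*k + 72)).
s_(k+1) − s_k = 2*(-3*k - 17)/(k**5 + 25*k**4 + 245*k**3 + 1175*k**2 + 2754*k + 2520) = t_k.
Sum = s_(10) − s_(3); s_(10) = -355/13104, s_(3) = -17/756 ⇒ -181/39312.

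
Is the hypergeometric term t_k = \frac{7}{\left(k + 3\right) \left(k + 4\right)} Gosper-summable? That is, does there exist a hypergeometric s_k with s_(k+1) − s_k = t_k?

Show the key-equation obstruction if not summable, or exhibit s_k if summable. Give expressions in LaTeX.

t_(k+1)/t_k = (k + 3)/(k + 5).
Factor: A=k + 3; B=k + 5; C=1.
Need (k + 3)·f(k+1) − (k + 4)·f(k) = 1.
deg f ≤ 1 (via 1,1,0).
Match coefficients ⇒ f(k) = k/3.
Then R = B(k−1)f/C = k*(k + 4)/3, so s_k = R(k)·t_k = 7*k/(3*(k + 3)).
Δs = 7/(k**2 + 7*k + 12), as required.

Yes. s_k = \frac{7 k}{3 \left(k + 3\right)}.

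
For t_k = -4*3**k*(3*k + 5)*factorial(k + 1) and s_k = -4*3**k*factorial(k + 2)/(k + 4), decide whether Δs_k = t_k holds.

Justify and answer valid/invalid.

s_(k+1) = -12*3**k*factorial(k + 3)/(k + 5)
s_(k+1) − s_k = -4*3**k*(3*k**2 + 20*k + 31)*factorial(k + 2)/((k + 4)*(k + 5))
(s_(k+1) − s_k) − t_k = 8*3**k*(3*k**2 + 17*k + 19)*factorial(k + 1)/((k + 4)*(k + 5))

Invalid: residual 8*3**k*(3*k**2 + 17*k + 19)*factorial(k + 1)/((k + 4)*(k + 5)) ≠ 0.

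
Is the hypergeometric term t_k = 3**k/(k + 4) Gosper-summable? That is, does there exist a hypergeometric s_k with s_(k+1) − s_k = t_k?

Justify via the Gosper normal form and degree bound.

Compute t_(k+1)/t_k: get 3*(k + 4)/(k + 5).
Gosper form: A/B · C(k+1)/C(k) with A=3*k + 12, B=k + 5, C=1.
Need (3*k + 12)·f(k+1) − (k + 4)·f(k) = 1.
Bound: deg f ≤ -1.
d = -1 < 0 ⇒ no nonzero polynomial f; not summable.

No. Not Gosper-summable.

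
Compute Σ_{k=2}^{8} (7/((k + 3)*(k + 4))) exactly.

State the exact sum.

Step 1: r(k) = (k + 3)/(k + 5).
Gosper form: A/B · C(k+1)/C(k) with A=k + 3, B=k + 5, C=1.
Solve (k + 3)·f(k+1) − (k + 4)·f(k) = 1.
Degrees (1,1,0) ⇒ d ≤ 1.
Solve for f: f(k) = k/3 (degree 1 ≤ 1).
So s_k = (B(k−1)f/C)·t_k = (k*(k + 4)/3)·t_k = 7*k/(3*(k + 3)).
s_(k+1) − s_k = 7/(k**2 + 7*k + 12) = t_k.
Evaluate s at k=9 and k=2: 7/4 and 14/15; difference 49/60.

Σ = 49/60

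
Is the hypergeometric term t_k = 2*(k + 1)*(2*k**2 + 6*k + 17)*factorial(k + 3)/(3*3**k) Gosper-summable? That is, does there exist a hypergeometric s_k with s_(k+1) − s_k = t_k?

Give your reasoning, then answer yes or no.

Yes. s_k = 2*(2*k**2 + 2*k + 1)*factorial(k + 3)/3**k.

The ratio is (k + 2)*(k + 4)*(6*k + 2*(k + 1)**2 + 23)/(3*(k + 1)*(2*k**2 + 6*k + 17)).
Gosper form: A/B · C(k+1)/C(k) with A=k/3 + 4/3, B=1, C=k**3 + 4*k**2 + 23*k/2 + 17/2.
Need (k/3 + 4/3)·f(k+1) − (1)·f(k) = k**3 + 4*k**2 + 23*k/2 + 17/2.
Bound: deg f ≤ 2.
Solving with deg f ≤ 2: f(k) = 3*(2*k**2 + 2*k + 1)/2.
So s_k = (B(k−1)f/C)·t_k = (3*(2*k**2 + 2*k + 1)/((k + 1)*(2*k**2 + 6*k + 17)))·t_k = 2*(2*k**2 + 2*k + 1)*factorial(k + 3)/3**k.
s_(k+1) − s_k = 2*(k + 1)*(2*k**2 + 6*k + 17)*factorial(k + 3)/(3*3**k) = t_k.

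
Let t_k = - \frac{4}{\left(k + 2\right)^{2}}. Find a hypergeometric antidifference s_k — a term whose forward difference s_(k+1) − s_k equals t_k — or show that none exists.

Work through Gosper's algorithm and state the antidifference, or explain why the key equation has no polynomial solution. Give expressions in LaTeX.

t_(k+1)/t_k = (k + 2)**2/(k + 3)**2.
Take A(k)=k**2 + 4*k + 4, B(k)=k**2 + 6*k + 9, C(k)=1.
Solve (k**2 + 4*k + 4)·f(k+1) − (k**2 + 4*k + 4)·f(k) = 1.
Bound: deg f ≤ 0.
Generic f = c0 gives residual -1; -1 = 0 cannot hold, so t_k is not Gosper-summable.

no hypergeometric antidifference exists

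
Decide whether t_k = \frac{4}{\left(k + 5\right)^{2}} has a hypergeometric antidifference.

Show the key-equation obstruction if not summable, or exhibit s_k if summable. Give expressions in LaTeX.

Ratio r(k) = (k + 5)**2/(k + 6)**2.
A = k**2 + 10*k + 25, B = k**2 + 12*k + 36, C = 1.
Need (k**2 + 10*k + 25)·f(k+1) − (k**2 + 10*k + 25)·f(k) = 1.
deg f ≤ 0 (via 2,2,0).
Put f(k) = c0: A·f(k+1) − B(k−1)·f(k) − C = -1; need -1 = 0 — inconsistent ⇒ no f, not summable.

No. Not Gosper-summable.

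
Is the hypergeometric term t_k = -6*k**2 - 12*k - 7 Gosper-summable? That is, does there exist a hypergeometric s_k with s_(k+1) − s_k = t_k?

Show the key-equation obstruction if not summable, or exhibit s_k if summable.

t_(k+1)/t_k = (6*k**2 + 24*k + 25)/(6*k**2 + 12*k + 7).
Gosper form: A/B · C(k+1)/C(k) with A=1, B=1, C=k**2 + 2*k + 7/6.
Need (1)·f(k+1) − (1)·f(k) = k**2 + 2*k + 7/6.
Bound: deg f ≤ 3.
Solve for f: f(k) = k*(2*k**2 + 3*k + 2)/6 (degree 3 ≤ 3).
Certificate R = B(k−1)f/C = k*(2*k**2 + 3*k + 2)/(6*k**2 + 12*k + 7) gives s_k = k*(-2*k**2 - 3*k - 2).
Δs = -6*k**2 - 12*k - 7, as required.

Yes. s_k = k*(-2*k**2 - 3*k - 2).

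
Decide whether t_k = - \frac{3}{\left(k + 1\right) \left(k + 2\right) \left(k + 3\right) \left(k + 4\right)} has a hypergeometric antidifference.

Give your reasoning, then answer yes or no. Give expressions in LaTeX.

The ratio is (k + 1)/(k + 5).
Take A(k)=k + 1, B(k)=k + 5, C(k)=1.
Set up (k + 1)·f(k+1) − (k + 4)·f(k) − (1) = 0.
d = 3 from the (1,1,0) case.
Solving with deg f ≤ 3: f(k) = k*(k**2 + 6*k + 11)/18.
Then R = B(k−1)f/C = k*(k + 4)*(k**2 + 6*k + 11)/18, so s_k = R(k)·t_k = k*(-k**2 - 6*k - 11)/(6*(k + 1)*(k + 2)*(k + 3)).
Check: Δs_k = -3/(k**4 + 10*k**3 + 35*k**2 + 50*k + 24). ✓

Yes. s_k = \frac{k \left(- k^{2} - 6 k - 11\right)}{6 \left(k + 1\right) \left(k + 2\right) \left(k + 3\right)}.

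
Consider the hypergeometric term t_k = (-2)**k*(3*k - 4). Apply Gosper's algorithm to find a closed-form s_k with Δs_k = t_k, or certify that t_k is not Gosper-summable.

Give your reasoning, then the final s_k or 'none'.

s_k = (-2)**k*(2 - k)

The ratio is 2*(1 - 3*k)/(3*k - 4).
Factor: A=-2; B=1; C=k - 4/3.
Need (-2)·f(k+1) − (1)·f(k) = k - 4/3.
From deg A=0, deg B=0, deg C=1: d=1.
Solve for f: f(k) = -(k - 2)/3 (degree 1 ≤ 1).
R(k) = B(k−1)·f(k)/C(k) = -(k - 2)/(3*k - 4); s_k = R·t_k = (-2)**k*(2 - k).
Check: Δs_k = (-2)**k*(3*k - 4). ✓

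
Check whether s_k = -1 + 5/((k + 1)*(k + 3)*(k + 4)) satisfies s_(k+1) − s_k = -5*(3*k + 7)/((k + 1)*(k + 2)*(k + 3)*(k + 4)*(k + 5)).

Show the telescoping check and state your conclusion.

valid; difference matches t_k

s_(k+1) = -1 + 5/((k + 2)*(k + 4)*(k + 5))
s_(k+1) − s_k = 5*(-3*k - 7)/(k**5 + 15*k**4 + 85*k**3 + 225*k**2 + 274*k + 120)
(s_(k+1) − s_k) − t_k = 0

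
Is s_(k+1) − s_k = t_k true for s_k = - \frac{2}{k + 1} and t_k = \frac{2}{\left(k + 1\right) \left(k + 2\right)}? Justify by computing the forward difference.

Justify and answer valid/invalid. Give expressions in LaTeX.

valid (s_(k+1) − s_k reduces to t_k)

s_(k+1) = -2/(k + 2)
s_(k+1) − s_k = 2/((k + 1)*(k + 2))
(s_(k+1) − s_k) − t_k = 0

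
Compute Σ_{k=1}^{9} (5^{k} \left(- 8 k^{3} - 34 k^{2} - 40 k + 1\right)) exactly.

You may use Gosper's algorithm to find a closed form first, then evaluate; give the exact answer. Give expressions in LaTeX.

t_(k+1)/t_k = 5*(8*k**3 + 58*k**2 + 132*k + 81)/(8*k**3 + 34*k**2 + 40*k - 1).
Normal form (A,B,C) = (5, 1, k**3 + 17*k**2/4 + 5*k - 1/8).
f must satisfy (5)·f(k+1) − (1)·f(k) = k**3 + 17*k**2/4 + 5*k - 1/8.
d = 3 from the (0,0,3) case.
Solve for f: f(k) = (2*k**3 + k**2 - 4)/8 (degree 3 ≤ 3).
So s_k = (B(k−1)f/C)·t_k = ((2*k**3 + k**2 - 4)/(8*k**3 + 34*k**2 + 40*k - 1))·t_k = 5**k*(-2*k**3 - k**2 + 4).
Δs = 5**k*(-8*k**3 - 34*k**2 - 40*k + 1), as required.
Telescoping: Σ = s_(10) − s_(1) = -20468750000 − (5) = -20468750005.

Σ = -20468750005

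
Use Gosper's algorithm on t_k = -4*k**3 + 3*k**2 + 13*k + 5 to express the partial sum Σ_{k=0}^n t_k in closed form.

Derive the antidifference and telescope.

S(n) = -n**4 - n**3 + 7*n**2 + 12*n + 5

Ratio r(k) = (4*k**3 + 9*k**2 - 7*k - 17)/(4*k**3 - 3*k**2 - 13*k - 5).
Normal form (A,B,C) = (1, 1, k**3 - 3*k**2/4 - 13*k/4 - 5/4).
Solve (1)·f(k+1) − (1)·f(k) = k**3 - 3*k**2/4 - 13*k/4 - 5/4.
d = 4 from the (0,0,3) case.
Solve for f: f(k) = k*(k**3 - 3*k**2 - 4*k + 1)/4 (degree 4 ≤ 4).
So s_k = (B(k−1)f/C)·t_k = (k*(k**3 - 3*k**2 - 4*k + 1)/(4*k**3 - 3*k**2 - 13*k - 5))·t_k = k*(-k**3 + 3*k**2 + 4*k - 1).
Check: Δs_k = -4*k**3 + 3*k**2 + 13*k + 5. ✓
s_(n+1) = -n**4 - n**3 + 7*n**2 + 12*n + 5 and s_(0) = 0, so S(n) = -n**4 - n**3 + 7*n**2 + 12*n + 5.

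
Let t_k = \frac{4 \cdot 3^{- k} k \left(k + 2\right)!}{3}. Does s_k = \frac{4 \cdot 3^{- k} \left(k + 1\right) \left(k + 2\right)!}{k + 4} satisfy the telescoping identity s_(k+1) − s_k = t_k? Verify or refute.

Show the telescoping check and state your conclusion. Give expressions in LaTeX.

s_(k+1) = 4*(k + 2)*factorial(k + 3)/(3*3**k*(k + 5))
s_(k+1) − s_k = 4*(k**3 + 6*k**2 + 8*k + 9)*factorial(k + 2)/(3*3**k*(k + 4)*(k + 5))
(s_(k+1) − s_k) − t_k = -4*(k**2 + 4*k - 3)*factorial(k + 2)/(3**k*(k + 4)*(k + 5))

Invalid: residual - \frac{4 \cdot 3^{- k} \left(k^{2} + 4 k - 3\right) \left(k + 2\right)!}{\left(k + 4\right) \left(k + 5\right)} ≠ 0.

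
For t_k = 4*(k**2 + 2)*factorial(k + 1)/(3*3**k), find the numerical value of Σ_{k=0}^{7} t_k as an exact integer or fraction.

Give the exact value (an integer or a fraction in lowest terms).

Σ = 143360/81

t_(k+1)/t_k = (k + 2)*((k + 1)**2 + 2)/(3*(k**2 + 2)).
Gosper form: A/B · C(k+1)/C(k) with A=k/3 + 2/3, B=1, C=k**2 + 2.
Set up (k/3 + 2/3)·f(k+1) − (1)·f(k) − (k**2 + 2) = 0.
Degrees (1,0,2) ⇒ d ≤ 1.
Solve for f: f(k) = 3*k (degree 1 ≤ 1).
R(k) = B(k−1)·f(k)/C(k) = 3*k/(k**2 + 2); s_k = R·t_k = 4*k*factorial(k + 1)/3**k.
Check: Δs_k = 4*(k**2 + 2)*factorial(k + 1)/(3*3**k). ✓
Σ_(k=0)^(7) t_k = s_(8) − s_(0) = 143360/81 − (0) = 143360/81.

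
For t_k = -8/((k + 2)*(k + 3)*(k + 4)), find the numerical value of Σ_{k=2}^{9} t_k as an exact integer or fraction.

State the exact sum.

Σ = -34/195

The ratio is (k + 2)/(k + 5).
Take A(k)=k + 2, B(k)=k + 5, C(k)=1.
Solve (k + 2)·f(k+1) − (k + 4)·f(k) = 1.
deg f ≤ 2 (via 1,1,0).
Match coefficients ⇒ f(k) = k*(k + 5)/12.
Certificate R = B(k−1)f/C = k*(k + 4)*(k + 5)/12 gives s_k = 2*k*(-k - 5)/(3*(k + 2)*(k + 3)).
Verify: -8/(k**3 + 9*k**2 + 26*k + 24) matches t_k.
Evaluate s at k=10 and k=2: -25/39 and -7/15; difference -34/195.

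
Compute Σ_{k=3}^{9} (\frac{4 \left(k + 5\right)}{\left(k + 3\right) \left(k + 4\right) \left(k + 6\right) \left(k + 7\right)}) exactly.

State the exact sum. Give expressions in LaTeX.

Σ = 77/2808

Ratio r(k) = (k + 3)*(k + 6)**2/((k + 5)**2*(k + 8)).
So A=k + 3 and B=k + 8, with C=k**2 + 10*k + 25.
Key eq: (k + 3)·f(k+1) = (k + 7)·f(k) + (k**2 + 10*k + 25).
Bound: deg f ≤ 4.
A polynomial solution: f(k) = k*(k + 4)*(k + 5)*(k + 9)/36.
Get s_k = R·t_k = k*(k + 9)/(9*(k**2 + 9*k + 18)) with R(k) = B(k−1)f(k)/C(k) = k*(k + 4)*(k + 7)*(k + 9)/(36*(k + 5)).
s_(k+1) − s_k = 4*(k + 5)/(k**4 + 20*k**3 + 145*k**2 + 450*k + 504) = t_k.
Telescoping: Σ = s_(10) − s_(3) = 95/936 − (2/27) = 77/2808.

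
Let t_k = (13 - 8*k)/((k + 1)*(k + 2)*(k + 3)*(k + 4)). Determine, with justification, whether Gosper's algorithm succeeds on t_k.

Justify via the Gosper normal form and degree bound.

Ratio r(k) = (k + 1)*(8*k - 5)/((k + 5)*(8*k - 13)).
Factor: A=k + 1; B=k + 5; C=k - 13/8.
Need (k + 1)·f(k+1) − (k + 4)·f(k) = k - 13/8.
Bound: deg f ≤ 3.
Solve for f: f(k) = -k*(k**2 + 6*k + 19)/16 (degree 3 ≤ 3).
R(k) = B(k−1)·f(k)/C(k) = -k*(k + 4)*(k**2 + 6*k + 19)/(2*(8*k - 13)); s_k = R·t_k = k*(k**2 + 6*k + 19)/(2*(k + 1)*(k + 2)*(k + 3)).
Check: Δs_k = (13 - 8*k)/(k**4 + 10*k**3 + 35*k**2 + 50*k + 24). ✓

Yes. s_k = k*(k**2 + 6*k + 19)/(2*(k + 1)*(k + 2)*(k + 3)).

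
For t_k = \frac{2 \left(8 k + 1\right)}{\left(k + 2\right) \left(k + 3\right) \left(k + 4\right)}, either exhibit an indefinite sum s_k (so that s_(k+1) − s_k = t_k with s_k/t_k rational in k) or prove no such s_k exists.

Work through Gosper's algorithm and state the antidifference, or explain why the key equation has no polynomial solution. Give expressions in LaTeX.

s_k = \frac{k \left(17 k - 11\right)}{6 \left(k + 2\right) \left(k + 3\right)}

Step 1: r(k) = (k + 2)*(8*k + 9)/((k + 5)*(8*k + 1)).
Normal form (A,B,C) = (k + 2, k + 5, k + 1/8).
Set up (k + 2)·f(k+1) − (k + 4)·f(k) − (k + 1/8) = 0.
Bound: deg f ≤ 2.
Coefficient equations give f(k) = k*(17*k - 11)/96.
Then R = B(k−1)f/C = k*(k + 4)*(17*k - 11)/(12*(8*k + 1)), so s_k = R(k)·t_k = k*(17*k - 11)/(6*(k + 2)*(k + 3)).
Δs = 2*(8*k + 1)/(k**3 + 9*k**2 + 26*k + 24), as required.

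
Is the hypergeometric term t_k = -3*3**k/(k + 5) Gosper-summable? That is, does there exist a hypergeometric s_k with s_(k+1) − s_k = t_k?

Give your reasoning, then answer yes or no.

No — negative degree bound, so no certificate f.

Step 1: r(k) = 3*(k + 5)/(k + 6).
Normal form (A,B,C) = (3*k + 15, k + 6, 1).
Set up (3*k + 15)·f(k+1) − (k + 5)·f(k) − (1) = 0.
Bound: deg f ≤ -1.
d = -1 < 0 ⇒ no nonzero polynomial f; not summable.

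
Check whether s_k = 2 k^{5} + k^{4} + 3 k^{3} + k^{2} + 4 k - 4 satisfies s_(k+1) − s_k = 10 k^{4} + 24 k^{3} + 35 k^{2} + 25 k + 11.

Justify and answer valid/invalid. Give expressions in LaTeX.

Valid: the claim telescopes to t_k.

s_(k+1) = 2*k**5 + 11*k**4 + 27*k**3 + 36*k**2 + 29*k + 7
s_(k+1) − s_k = 10*k**4 + 24*k**3 + 35*k**2 + 25*k + 11
(s_(k+1) − s_k) − t_k = 0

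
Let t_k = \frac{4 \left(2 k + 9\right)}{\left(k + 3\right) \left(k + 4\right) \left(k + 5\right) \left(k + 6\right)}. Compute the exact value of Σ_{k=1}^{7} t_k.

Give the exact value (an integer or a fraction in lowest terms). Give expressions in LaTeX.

t_(k+1)/t_k = (k + 3)*(2*k + 11)/((k + 7)*(2*k + 9)).
Factor: A=k + 3; B=k + 7; C=k + 9/2.
f must satisfy (k + 3)·f(k+1) − (k + 6)·f(k) = k + 9/2.
deg f ≤ 3 (via 1,1,1).
Solve for f: f(k) = k*(k + 4)*(k + 8)/30 (degree 3 ≤ 3).
R(k) = B(k−1)·f(k)/C(k) = k*(k + 4)*(k + 6)*(k + 8)/(15*(2*k + 9)); s_k = R·t_k = 4*k*(k + 8)/(15*(k**2 + 8*k + 15)).
Verify: 4*(2*k + 9)/(k**4 + 18*k**3 + 119*k**2 + 342*k + 360) matches t_k.
Sum = s_(8) − s_(1); s_(8) = 512/2145, s_(1) = 1/10 ⇒ 119/858.

Σ = 119/858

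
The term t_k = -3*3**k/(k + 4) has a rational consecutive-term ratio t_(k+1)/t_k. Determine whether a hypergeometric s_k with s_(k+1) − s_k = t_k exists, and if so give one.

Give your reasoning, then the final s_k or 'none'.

The ratio is 3*(k + 4)/(k + 5).
Factor: A=3*k + 12; B=k + 5; C=1.
Solve (3*k + 12)·f(k+1) − (k + 4)·f(k) = 1.
Bound: deg f ≤ -1.
d = -1 < 0 ⇒ no nonzero polynomial f; not summable.

not Gosper-summable; s_k does not exist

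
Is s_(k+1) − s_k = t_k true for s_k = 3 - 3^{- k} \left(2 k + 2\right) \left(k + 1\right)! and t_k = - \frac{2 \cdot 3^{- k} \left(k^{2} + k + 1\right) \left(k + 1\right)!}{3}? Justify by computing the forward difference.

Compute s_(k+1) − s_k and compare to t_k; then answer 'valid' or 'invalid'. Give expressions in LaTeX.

s_(k+1) = -3**(-k - 1)*(2*k + 4)*factorial(k + 2) + 3
s_(k+1) − s_k = -2*(k**2 + k + 1)*factorial(k + 1)/(3*3**k)
(s_(k+1) − s_k) − t_k = 0

valid (s_(k+1) − s_k reduces to t_k)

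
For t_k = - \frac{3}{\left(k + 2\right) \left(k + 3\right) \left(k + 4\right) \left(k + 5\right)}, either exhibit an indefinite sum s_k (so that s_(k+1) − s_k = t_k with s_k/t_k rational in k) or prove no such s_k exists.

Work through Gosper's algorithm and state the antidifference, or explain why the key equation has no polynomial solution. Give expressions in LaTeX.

Compute t_(k+1)/t_k: get (k + 2)/(k + 6).
Normal form (A,B,C) = (k + 2, k + 6, 1).
Set up (k + 2)·f(k+1) − (k + 5)·f(k) − (1) = 0.
d = 3 from the (1,1,0) case.
Solve for f: f(k) = k*(k**2 + 9*k + 26)/72 (degree 3 ≤ 3).
Get s_k = R·t_k = k*(-k**2 - 9*k - 26)/(24*(k + 2)*(k + 3)*(k + 4)) with R(k) = B(k−1)f(k)/C(k) = k*(k + 5)*(k**2 + 9*k + 26)/72.
Δs = -3/(k**4 + 14*k**3 + 71*k**2 + 154*k + 120), as required.

s_k = \frac{k \left(- k^{2} - 9 k - 26\right)}{24 \left(k + 2\right) \left(k + 3\right) \left(k + 4\right)}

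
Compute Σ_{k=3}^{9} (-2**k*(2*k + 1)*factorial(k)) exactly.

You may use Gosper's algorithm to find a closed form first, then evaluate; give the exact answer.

Σ = -3715891152

r(k) = 2*(k + 1)*(2*k + 3)/(2*k + 1) after simplifying.
A = 2*k + 2, B = 1, C = k + 1/2.
Key eq: (2*k + 2)·f(k+1) = (1)·f(k) + (k + 1/2).
d = 0 from the (1,0,1) case.
Match coefficients ⇒ f(k) = 1/2.
Certificate R = B(k−1)f/C = 1/(2*k + 1) gives s_k = -2**k*factorial(k).
Δs = -2**k*(2*k + 1)*factorial(k), as required.
Sum = s_(10) − s_(3); s_(10) = -3715891200, s_(3) = -48 ⇒ -3715891152.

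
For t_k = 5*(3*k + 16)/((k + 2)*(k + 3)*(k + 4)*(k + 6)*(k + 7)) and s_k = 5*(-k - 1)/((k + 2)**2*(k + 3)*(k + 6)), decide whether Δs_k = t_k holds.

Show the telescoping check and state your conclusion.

s_(k+1) = 5*(-k - 2)/((k + 3)**2*(k + 4)*(k + 7))
s_(k+1) − s_k = 5*(3*k**3 + 27*k**2 + 65*k + 36)/(k**7 + 27*k**6 + 301*k**5 + 1797*k**4 + 6214*k**3 + 12468*k**2 + 13464*k + 6048)
(s_(k+1) − s_k) − t_k = 5*(-4*k**2 - 33*k - 60)/(k**7 + 27*k**6 + 301*k**5 + 1797*k**4 + 6214*k**3 + 12468*k**2 + 13464*k + 6048)

Invalid: residual 5*(-4*k**2 - 33*k - 60)/(k**7 + 27*k**6 + 301*k**5 + 1797*k**4 + 6214*k**3 + 12468*k**2 + 13464*k + 6048) ≠ 0.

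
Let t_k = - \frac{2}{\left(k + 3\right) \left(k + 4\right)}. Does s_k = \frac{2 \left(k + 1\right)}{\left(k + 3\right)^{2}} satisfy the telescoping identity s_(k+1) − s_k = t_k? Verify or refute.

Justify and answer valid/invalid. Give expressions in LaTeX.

Invalid: residual \frac{4 \left(2 k + 7\right)}{k^{4} + 14 k^{3} + 73 k^{2} + 168 k + 144} ≠ 0.

s_(k+1) = 2*(k + 2)/(k + 4)**2
s_(k+1) − s_k = 2*(-k**2 - 3*k + 2)/(k**4 + 14*k**3 + 73*k**2 + 168*k + 144)
(s_(k+1) − s_k) − t_k = 4*(2*k + 7)/(k**4 + 14*k**3 + 73*k**2 + 168*k + 144)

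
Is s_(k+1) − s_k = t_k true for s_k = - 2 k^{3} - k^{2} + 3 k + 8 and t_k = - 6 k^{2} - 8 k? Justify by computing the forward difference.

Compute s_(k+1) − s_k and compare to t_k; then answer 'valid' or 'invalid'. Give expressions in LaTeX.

s_(k+1) = -2*k**3 - 7*k**2 - 5*k + 8
s_(k+1) − s_k = 2*k*(-3*k - 4)
(s_(k+1) − s_k) − t_k = 0

Valid: the claim telescopes to t_k.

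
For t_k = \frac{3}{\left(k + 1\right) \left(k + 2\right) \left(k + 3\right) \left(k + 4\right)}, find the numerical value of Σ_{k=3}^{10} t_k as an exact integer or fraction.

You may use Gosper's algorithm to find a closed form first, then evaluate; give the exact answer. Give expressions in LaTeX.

Σ = 43/5460

t_(k+1)/t_k = (k + 1)/(k + 5).
Normal form (A,B,C) = (k + 1, k + 5, 1).
f must satisfy (k + 1)·f(k+1) − (k + 4)·f(k) = 1.
d = 3 from the (1,1,0) case.
A polynomial solution: f(k) = k*(k**2 + 6*k + 11)/18.
R(k) = B(k−1)·f(k)/C(k) = k*(k + 4)*(k**2 + 6*k + 11)/18; s_k = R·t_k = k*(k**2 + 6*k + 11)/(6*(k + 1)*(k + 2)*(k + 3)).
Verify: 3/(k**4 + 10*k**3 + 35*k**2 + 50*k + 24) matches t_k.
Evaluate s at k=11 and k=3: 121/728 and 19/120; difference 43/5460.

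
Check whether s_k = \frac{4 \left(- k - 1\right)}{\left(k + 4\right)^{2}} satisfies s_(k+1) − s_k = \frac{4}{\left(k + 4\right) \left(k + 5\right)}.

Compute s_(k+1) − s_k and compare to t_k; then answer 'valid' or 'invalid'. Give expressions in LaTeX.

Invalid: residual \frac{12 \left(- 2 k - 9\right)}{k^{4} + 18 k^{3} + 121 k^{2} + 360 k + 400} ≠ 0.

s_(k+1) = 4*(-k - 2)/(k + 5)**2
s_(k+1) − s_k = 4*(k**2 + 3*k - 7)/(k**4 + 18*k**3 + 121*k**2 + 360*k + 400)
(s_(k+1) − s_k) − t_k = 12*(-2*k - 9)/(k**4 + 18*k**3 + 121*k**2 + 360*k + 400)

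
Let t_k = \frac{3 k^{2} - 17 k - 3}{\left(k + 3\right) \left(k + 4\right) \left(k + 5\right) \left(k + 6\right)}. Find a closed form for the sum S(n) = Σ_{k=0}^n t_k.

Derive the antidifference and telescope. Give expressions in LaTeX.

S(n) = \frac{n^{3} - 30 n^{2} - 46 n - 15}{15 \left(n^{3} + 15 n^{2} + 74 n + 120\right)}

The ratio is (k + 3)*(17*k - 3*(k + 1)**2 + 20)/((k + 7)*(-3*k**2 + 17*k + 3)).
Take A(k)=k + 3, B(k)=k + 7, C(k)=k**2 - 17*k/3 - 1.
Solve (k + 3)·f(k+1) − (k + 6)·f(k) = k**2 - 17*k/3 - 1.
From deg A=1, deg B=1, deg C=2: d=3.
Coefficient equations give f(k) = k*(k**2 - 33*k + 17)/45.
So s_k = (B(k−1)f/C)·t_k = (k*(k + 6)*(k**2 - 33*k + 17)/(15*(3*k**2 - 17*k - 3)))·t_k = k*(k**2 - 33*k + 17)/(15*(k + 3)*(k + 4)*(k + 5)).
Check: Δs_k = (3*k**2 - 17*k - 3)/(k**4 + 18*k**3 + 119*k**2 + 342*k + 360). ✓
Evaluate: s_(n+1) = (n**3 - 30*n**2 - 46*n - 15)/(15*(n**3 + 15*n**2 + 74*n + 120)); subtract s_(0) = 0 ⇒ S(n) = (n**3 - 30*n**2 - 46*n - 15)/(15*(n**3 + 15*n**2 + 74*n + 120)).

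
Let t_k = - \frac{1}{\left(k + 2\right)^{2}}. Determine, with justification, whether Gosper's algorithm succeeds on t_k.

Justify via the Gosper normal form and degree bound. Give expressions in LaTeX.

t_(k+1)/t_k = (k + 2)**2/(k + 3)**2.
Take A(k)=k**2 + 4*k + 4, B(k)=k**2 + 6*k + 9, C(k)=1.
Set up (k**2 + 4*k + 4)·f(k+1) − (k**2 + 4*k + 4)·f(k) − (1) = 0.
Degrees (2,2,0) ⇒ d ≤ 0.
f = c0 ⇒ A·f(k+1) − B(k−1)·f(k) − C = -1. The system {-1 = 0} is inconsistent; no antidifference.

No. Not Gosper-summable.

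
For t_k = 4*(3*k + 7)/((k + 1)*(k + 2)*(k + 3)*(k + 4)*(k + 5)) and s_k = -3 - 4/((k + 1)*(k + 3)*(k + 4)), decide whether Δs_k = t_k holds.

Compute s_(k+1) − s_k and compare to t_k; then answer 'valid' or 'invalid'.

Valid: the claim telescopes to t_k.

s_(k+1) = -3 - 4/((k + 2)*(k + 4)*(k + 5))
s_(k+1) − s_k = 4*(3*k + 7)/(k**5 + 15*k**4 + 85*k**3 + 225*k**2 + 274*k + 120)
(s_(k+1) − s_k) − t_k = 0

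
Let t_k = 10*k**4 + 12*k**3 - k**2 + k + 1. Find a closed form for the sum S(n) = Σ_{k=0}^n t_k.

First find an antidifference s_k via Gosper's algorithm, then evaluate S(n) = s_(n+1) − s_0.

S(n) = 2*n**5 + 8*n**4 + 9*n**3 + 3*n**2 + n + 1

r(k) = (10*k**4 + 52*k**3 + 95*k**2 + 75*k + 23)/(10*k**4 + 12*k**3 - k**2 + k + 1) after simplifying.
Normal form (A,B,C) = (1, 1, k**4 + 6*k**3/5 - k**2/10 + k/10 + 1/10).
Set up (1)·f(k+1) − (1)·f(k) − (k**4 + 6*k**3/5 - k**2/10 + k/10 + 1/10) = 0.
Bound: deg f ≤ 5.
Match coefficients ⇒ f(k) = k**2*(2*k**3 - 2*k**2 - 3*k + 4)/10.
R(k) = B(k−1)·f(k)/C(k) = k**2*(2*k**3 - 2*k**2 - 3*k + 4)/(10*k**4 + 12*k**3 - k**2 + k + 1); s_k = R·t_k = k**2*(2*k**3 - 2*k**2 - 3*k + 4).
Verify: 10*k**4 + 12*k**3 - k**2 + k + 1 matches t_k.
s_(n+1) = 2*n**5 + 8*n**4 + 9*n**3 + 3*n**2 + n + 1 and s_(0) = 0, so S(n) = 2*n**5 + 8*n**4 + 9*n**3 + 3*n**2 + n + 1.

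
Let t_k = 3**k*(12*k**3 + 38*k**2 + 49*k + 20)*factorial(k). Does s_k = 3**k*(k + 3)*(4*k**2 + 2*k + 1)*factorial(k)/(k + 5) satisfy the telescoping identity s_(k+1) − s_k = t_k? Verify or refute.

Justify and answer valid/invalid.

Invalid: residual -2*3**k*(12*k**4 + 98*k**3 + 235*k**2 + 263*k + 99)*factorial(k)/((k + 5)*(k + 6)) ≠ 0.

s_(k+1) = 3**(k + 1)*(k + 4)*(4*k**2 + 10*k + 7)*factorial(k + 1)/(k + 6)
s_(k+1) − s_k = 3**k*(12*k**5 + 146*k**4 + 631*k**3 + 1229*k**2 + 1164*k + 402)*factorial(k)/((k + 5)*(k + 6))
(s_(k+1) − s_k) − t_k = -2*3**k*(12*k**4 + 98*k**3 + 235*k**2 + 263*k + 99)*factorial(k)/((k + 5)*(k + 6))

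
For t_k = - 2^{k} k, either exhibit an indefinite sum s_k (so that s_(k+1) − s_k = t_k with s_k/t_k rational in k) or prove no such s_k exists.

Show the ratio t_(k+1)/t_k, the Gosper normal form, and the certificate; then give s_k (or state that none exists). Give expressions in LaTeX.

s_k = 2^{k} \left(2 - k\right)

r(k) = 2 + 2/k after simplifying.
So A=2 and B=1, with C=k.
Set up (2)·f(k+1) − (1)·f(k) − (k) = 0.
Bound: deg f ≤ 1.
Solving with deg f ≤ 1: f(k) = k - 2.
Get s_k = R·t_k = 2**k*(2 - k) with R(k) = B(k−1)f(k)/C(k) = (k - 2)/k.
Check: Δs_k = -2**k*k. ✓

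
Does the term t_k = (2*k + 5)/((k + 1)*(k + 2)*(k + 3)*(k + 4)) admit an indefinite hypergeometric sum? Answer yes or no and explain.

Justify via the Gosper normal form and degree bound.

Yes. s_k = k*(k + 4)/(3*(k**2 + 4*k + 3)).

t_(k+1)/t_k = (k + 1)*(2*k + 7)/((k + 5)*(2*k + 5)).
Factor: A=k + 1; B=k + 5; C=k + 5/2.
Solve (k + 1)·f(k+1) − (k + 4)·f(k) = k + 5/2.
d = 3 from the (1,1,1) case.
A polynomial solution: f(k) = k*(k + 2)*(k + 4)/6.
Then R = B(k−1)f/C = k*(k + 2)*(k + 4)**2/(3*(2*k + 5)), so s_k = R(k)·t_k = k*(k + 4)/(3*(k**2 + 4*k + 3)).
Δs = (2*k + 5)/(k**4 + 10*k**3 + 35*k**2 + 50*k + 24), as required.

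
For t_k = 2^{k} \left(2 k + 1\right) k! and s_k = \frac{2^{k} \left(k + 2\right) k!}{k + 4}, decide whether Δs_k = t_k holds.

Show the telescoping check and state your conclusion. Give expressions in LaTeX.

Invalid: residual - \frac{2^{k + 1} \left(2 k^{2} + 9 k + 3\right) k!}{\left(k + 4\right) \left(k + 5\right)} ≠ 0.

s_(k+1) = 2**(k + 1)*(k + 3)*factorial(k + 1)/(k + 5)
s_(k+1) − s_k = 2**k*(2*k**3 + 15*k**2 + 31*k + 14)*factorial(k)/((k + 4)*(k + 5))
(s_(k+1) − s_k) − t_k = -2**(k + 1)*(2*k**2 + 9*k + 3)*factorial(k)/((k + 4)*(k + 5))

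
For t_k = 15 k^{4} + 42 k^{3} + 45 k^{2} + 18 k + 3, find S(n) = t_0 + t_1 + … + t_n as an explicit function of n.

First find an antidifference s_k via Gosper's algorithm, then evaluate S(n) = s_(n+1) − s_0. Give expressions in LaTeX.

S(n) = 3 n^{5} + 18 n^{4} + 41 n^{3} + 42 n^{2} + 19 n + 3

r(k) = (5*k**4 + 34*k**3 + 87*k**2 + 98*k + 41)/(5*k**4 + 14*k**3 + 15*k**2 + 6*k + 1) after simplifying.
A = 1, B = 1, C = k**4 + 14*k**3/5 + 3*k**2 + 6*k/5 + 1/5.
Set up (1)·f(k+1) − (1)·f(k) − (k**4 + 14*k**3/5 + 3*k**2 + 6*k/5 + 1/5) = 0.
deg f ≤ 5 (via 0,0,4).
A polynomial solution: f(k) = k*(3*k**4 + 3*k**3 - k**2 - 3*k + 1)/15.
So s_k = (B(k−1)f/C)·t_k = (k*(3*k**4 + 3*k**3 - k**2 - 3*k + 1)/(3*(5*k**4 + 14*k**3 + 15*k**2 + 6*k + 1)))·t_k = k*(3*k**4 + 3*k**3 - k**2 - 3*k + 1).
Verify: 15*k**4 + 42*k**3 + 45*k**2 + 18*k + 3 matches t_k.
Evaluate: s_(n+1) = 3*n**5 + 18*n**4 + 41*n**3 + 42*n**2 + 19*n + 3; subtract s_(0) = 0 ⇒ S(n) = 3*n**5 + 18*n**4 + 41*n**3 + 42*n**2 + 19*n + 3.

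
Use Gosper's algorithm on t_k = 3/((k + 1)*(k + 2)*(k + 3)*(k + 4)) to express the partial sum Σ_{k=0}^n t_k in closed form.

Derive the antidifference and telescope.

S(n) = (n**3 + 9*n**2 + 26*n + 18)/(6*(n**3 + 9*n**2 + 26*n + 24))

Compute t_(k+1)/t_k: get (k + 1)/(k + 5).
Take A(k)=k + 1, B(k)=k + 5, C(k)=1.
Solve (k + 1)·f(k+1) − (k + 4)·f(k) = 1.
Degrees (1,1,0) ⇒ d ≤ 3.
Coefficient equations give f(k) = k*(k**2 + 6*k + 11)/18.
So s_k = (B(k−1)f/C)·t_k = (k*(k + 4)*(k**2 + 6*k + 11)/18)·t_k = k*(k**2 + 6*k + 11)/(6*(k + 1)*(k + 2)*(k + 3)).
Verify: 3/(k**4 + 10*k**3 + 35*k**2 + 50*k + 24) matches t_k.
Telescope: S(n) = s_(n+1) − s_(0) = (n**3 + 9*n**2 + 26*n + 18)/(6*(n**3 + 9*n**2 + 26*n + 24)) − (0) = (n**3 + 9*n**2 + 26*n + 18)/(6*(n**3 + 9*n**2 + 26*n + 24)).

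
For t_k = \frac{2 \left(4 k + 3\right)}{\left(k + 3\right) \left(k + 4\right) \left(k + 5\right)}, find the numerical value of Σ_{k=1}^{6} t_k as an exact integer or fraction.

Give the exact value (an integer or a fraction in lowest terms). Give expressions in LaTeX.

Σ = 111/220

t_(k+1)/t_k = (k + 3)*(4*k + 7)/((k + 6)*(4*k + 3)).
A = k + 3, B = k + 6, C = k + 3/4.
Key eq: (k + 3)·f(k+1) = (k + 5)·f(k) + (k + 3/4).
Degrees (1,1,1) ⇒ d ≤ 2.
A polynomial solution: f(k) = k*(5*k + 3)/32.
Then R = B(k−1)f/C = k*(k + 5)*(5*k + 3)/(8*(4*k + 3)), so s_k = R(k)·t_k = k*(5*k + 3)/(4*(k + 3)*(k + 4)).
Δs = 2*(4*k + 3)/(k**3 + 12*k**2 + 47*k + 60), as required.
Telescoping: Σ = s_(7) − s_(1) = 133/220 − (1/10) = 111/220.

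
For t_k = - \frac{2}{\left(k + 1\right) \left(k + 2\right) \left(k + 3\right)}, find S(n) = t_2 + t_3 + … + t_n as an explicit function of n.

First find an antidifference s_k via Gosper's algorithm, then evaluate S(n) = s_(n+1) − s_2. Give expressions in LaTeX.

S(n) = \frac{- n^{2} - 5 n + 6}{12 \left(n^{2} + 5 n + 6\right)}

The ratio is (k + 1)/(k + 4).
Gosper form: A/B · C(k+1)/C(k) with A=k + 1, B=k + 4, C=1.
Set up (k + 1)·f(k+1) − (k + 3)·f(k) − (1) = 0.
From deg A=1, deg B=1, deg C=0: d=2.
Solving with deg f ≤ 2: f(k) = k*(k + 3)/4.
So s_k = (B(k−1)f/C)·t_k = (k*(k + 3)**2/4)·t_k = k*(-k - 3)/(2*(k + 1)*(k + 2)).
Δs = -2/(k**3 + 6*k**2 + 11*k + 6), as required.
s_(n+1) = (-n**2 - 5*n - 4)/(2*(n**2 + 5*n + 6)) and s_(2) = -5/12, so S(n) = (-n**2 - 5*n + 6)/(12*(n**2 + 5*n + 6)).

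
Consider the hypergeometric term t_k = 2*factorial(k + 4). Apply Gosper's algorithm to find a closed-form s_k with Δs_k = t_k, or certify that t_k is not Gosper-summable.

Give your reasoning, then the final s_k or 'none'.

none (Gosper's algorithm certifies no s_k)

The ratio is k + 5.
Take A(k)=k + 5, B(k)=1, C(k)=1.
f must satisfy (k + 5)·f(k+1) − (1)·f(k) = 1.
Degrees (1,0,0) ⇒ d ≤ -1.
Bound -1 < 0, so the key equation has no polynomial solution.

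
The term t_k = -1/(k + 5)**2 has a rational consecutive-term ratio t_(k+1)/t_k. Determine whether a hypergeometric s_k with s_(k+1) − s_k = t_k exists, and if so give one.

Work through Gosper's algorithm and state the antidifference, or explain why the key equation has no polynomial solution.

not Gosper-summable; s_k does not exist

Step 1: r(k) = (k + 5)**2/(k + 6)**2.
A = k**2 + 10*k + 25, B = k**2 + 12*k + 36, C = 1.
Key eq: (k**2 + 10*k + 25)·f(k+1) = (k**2 + 10*k + 25)·f(k) + (1).
Degrees (2,2,0) ⇒ d ≤ 0.
f = c0 ⇒ A·f(k+1) − B(k−1)·f(k) − C = -1. The system {-1 = 0} is inconsistent; no antidifference.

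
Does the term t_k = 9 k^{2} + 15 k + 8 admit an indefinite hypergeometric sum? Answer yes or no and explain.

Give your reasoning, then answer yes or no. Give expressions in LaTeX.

Ratio r(k) = (9*k**2 + 33*k + 32)/(9*k**2 + 15*k + 8).
Take A(k)=1, B(k)=1, C(k)=k**2 + 5*k/3 + 8/9.
Set up (1)·f(k+1) − (1)·f(k) − (k**2 + 5*k/3 + 8/9) = 0.
Bound: deg f ≤ 3.
Solve for f: f(k) = k*(3*k**2 + 3*k + 2)/9 (degree 3 ≤ 3).
Then R = B(k−1)f/C = k*(3*k**2 + 3*k + 2)/(9*k**2 + 15*k + 8), so s_k = R(k)·t_k = k*(3*k**2 + 3*k + 2).
Check: Δs_k = 9*k**2 + 15*k + 8. ✓

Yes. s_k = k \left(3 k^{2} + 3 k + 2\right).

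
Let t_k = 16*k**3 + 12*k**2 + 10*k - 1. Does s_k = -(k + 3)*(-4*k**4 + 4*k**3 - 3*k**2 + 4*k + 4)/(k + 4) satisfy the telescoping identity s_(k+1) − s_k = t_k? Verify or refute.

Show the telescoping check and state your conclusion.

s_(k+1) = (4*k**5 + 28*k**4 + 63*k**3 + 66*k**2 + 19*k - 20)/(k + 5)
s_(k+1) − s_k = 2*(8*k**5 + 72*k**4 + 179*k**3 + 137*k**2 + 74*k - 10)/(k**2 + 9*k + 20)
(s_(k+1) − s_k) − t_k = k*(-12*k**3 - 80*k**2 - 55*k - 43)/(k**2 + 9*k + 20)

Invalid: residual k*(-12*k**3 - 80*k**2 - 55*k - 43)/(k**2 + 9*k + 20) ≠ 0.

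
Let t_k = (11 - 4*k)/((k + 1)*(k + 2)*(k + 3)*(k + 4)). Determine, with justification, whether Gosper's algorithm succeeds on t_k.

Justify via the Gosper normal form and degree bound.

Yes. s_k = k*(k**2 + 6*k + 15)/(2*(k + 1)*(k + 2)*(k + 3)).

Ratio r(k) = (k + 1)*(4*k - 7)/((k + 5)*(4*k - 11)).
Normal form (A,B,C) = (k + 1, k + 5, k - 11/4).
Solve (k + 1)·f(k+1) − (k + 4)·f(k) = k - 11/4.
From deg A=1, deg B=1, deg C=1: d=3.
Solve for f: f(k) = -k*(k**2 + 6*k + 15)/8 (degree 3 ≤ 3).
So s_k = (B(k−1)f/C)·t_k = (-k*(k + 4)*(k**2 + 6*k + 15)/(2*(4*k - 11)))·t_k = k*(k**2 + 6*k + 15)/(2*(k + 1)*(k + 2)*(k + 3)).
Verify: (11 - 4*k)/(k**4 + 10*k**3 + 35*k**2 + 50*k + 24) matches t_k.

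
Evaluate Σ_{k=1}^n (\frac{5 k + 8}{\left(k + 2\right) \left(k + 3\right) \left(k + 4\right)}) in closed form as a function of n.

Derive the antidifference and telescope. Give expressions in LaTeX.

Step 1: r(k) = (k + 2)*(5*k + 13)/((k + 5)*(5*k + 8)).
Take A(k)=k + 2, B(k)=k + 5, C(k)=k + 8/5.
Set up (k + 2)·f(k+1) − (k + 4)·f(k) − (k + 8/5) = 0.
Degrees (1,1,1) ⇒ d ≤ 2.
Coefficient equations give f(k) = k*(3*k + 5)/10.
So s_k = (B(k−1)f/C)·t_k = (k*(k + 4)*(3*k + 5)/(2*(5*k + 8)))·t_k = k*(3*k + 5)/(2*(k + 2)*(k + 3)).
s_(k+1) − s_k = (5*k + 8)/(k**3 + 9*k**2 + 26*k + 24) = t_k.
Telescope: S(n) = s_(n+1) − s_(1) = (3*n**2 + 11*n + 8)/(2*(n**2 + 7*n + 12)) − (1/3) = n*(7*n + 19)/(6*(n**2 + 7*n + 12)).

S(n) = \frac{n \left(7 n + 19\right)}{6 \left(n^{2} + 7 n + 12\right)}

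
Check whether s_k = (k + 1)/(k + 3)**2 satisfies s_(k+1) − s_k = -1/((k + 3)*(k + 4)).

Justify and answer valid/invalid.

s_(k+1) = (k + 2)/(k + 4)**2
s_(k+1) − s_k = (-k**2 - 3*k + 2)/(k**4 + 14*k**3 + 73*k**2 + 168*k + 144)
(s_(k+1) − s_k) − t_k = 2*(2*k + 7)/(k**4 + 14*k**3 + 73*k**2 + 168*k + 144)

Invalid: residual 2*(2*k + 7)/(k**4 + 14*k**3 + 73*k**2 + 168*k + 144) ≠ 0.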